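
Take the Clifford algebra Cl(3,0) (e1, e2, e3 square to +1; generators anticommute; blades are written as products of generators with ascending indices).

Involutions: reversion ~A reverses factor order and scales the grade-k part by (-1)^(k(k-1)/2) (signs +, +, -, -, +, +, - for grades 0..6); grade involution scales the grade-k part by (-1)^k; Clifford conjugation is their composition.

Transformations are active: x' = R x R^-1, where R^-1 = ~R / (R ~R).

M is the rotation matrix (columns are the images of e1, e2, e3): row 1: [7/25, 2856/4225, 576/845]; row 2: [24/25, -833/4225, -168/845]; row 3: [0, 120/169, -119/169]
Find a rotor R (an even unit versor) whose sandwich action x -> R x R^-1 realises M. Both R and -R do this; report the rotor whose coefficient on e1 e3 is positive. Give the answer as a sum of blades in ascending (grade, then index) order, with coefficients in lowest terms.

Method: write R = a + b12*e1 e2 + b13*e1 e3 + b23*e2 e3 with a^2 + b12^2 + b13^2 + b23^2 = 1 (so R^-1 = ~R). Expanding the columns R e_j ~R gives tr M = 4a^2 - 1 and, from the antisymmetric part, M21 - M12 = -4a*b12, M13 - M31 = 4a*b13, M32 - M23 = -4a*b23.
Here tr M = -105/169, so a^2 = (1 + tr M)/4 = 16/169 and a = ±4/13. Taking a = 4/13: M21 - M12 = 48/169, M13 - M31 = 576/845, M32 - M23 = 768/845, giving b12 = -3/13, b13 = 36/65, b23 = -48/65, i.e. R = 4/13 - 3/13*e1 e2 + 36/65*e1 e3 - 48/65*e2 e3.
Its e1 e3 coefficient is already positive.
Answer: 4/13 - 3/13*e1 e2 + 36/65*e1 e3 - 48/65*e2 e3. Key observation: the double cover Spin(3) -> SO(3) sends R and -R to the same matrix (trace -105/169 here), so the stated sign of the e1 e3 coefficient is what selects one sheet.


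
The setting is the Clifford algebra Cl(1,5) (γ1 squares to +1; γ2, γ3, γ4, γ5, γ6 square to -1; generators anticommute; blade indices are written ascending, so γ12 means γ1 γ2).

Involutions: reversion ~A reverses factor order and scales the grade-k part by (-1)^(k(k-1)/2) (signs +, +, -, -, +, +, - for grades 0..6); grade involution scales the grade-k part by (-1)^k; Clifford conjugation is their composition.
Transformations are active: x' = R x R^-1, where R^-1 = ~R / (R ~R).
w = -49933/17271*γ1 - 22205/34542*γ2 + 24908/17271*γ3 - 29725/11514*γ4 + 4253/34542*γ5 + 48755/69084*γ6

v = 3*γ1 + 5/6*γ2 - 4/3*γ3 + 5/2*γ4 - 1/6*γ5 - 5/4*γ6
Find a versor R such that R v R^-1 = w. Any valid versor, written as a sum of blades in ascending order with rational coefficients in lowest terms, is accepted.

Take R = v + w = 1880/17271*γ1 + 3290/17271*γ2 + 1880/17271*γ3 - 470/5757*γ4 - 752/17271*γ5 - 9400/17271*γ6. Because q(v) = q(w) = -21/16, conjugation by R sends v exactly to w.
Answer: 1880/17271*γ1 + 3290/17271*γ2 + 1880/17271*γ3 - 470/5757*γ4 - 752/17271*γ5 - 9400/17271*γ6


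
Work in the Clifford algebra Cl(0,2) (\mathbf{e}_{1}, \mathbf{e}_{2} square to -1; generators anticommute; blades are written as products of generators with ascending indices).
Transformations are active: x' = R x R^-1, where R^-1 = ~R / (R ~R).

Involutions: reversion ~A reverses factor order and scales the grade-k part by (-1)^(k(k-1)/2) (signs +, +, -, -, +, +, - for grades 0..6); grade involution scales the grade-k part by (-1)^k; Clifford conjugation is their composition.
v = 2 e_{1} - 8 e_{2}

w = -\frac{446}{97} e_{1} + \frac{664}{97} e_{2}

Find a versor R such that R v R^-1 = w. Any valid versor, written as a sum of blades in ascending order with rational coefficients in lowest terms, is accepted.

Since q(v) = q(w) = -68, the sum R = v + w = -\frac{252}{97} e_{1} - \frac{112}{97} e_{2} does the job whenever invertible.
Answer: -\frac{252}{97} e_{1} - \frac{112}{97} e_{2}


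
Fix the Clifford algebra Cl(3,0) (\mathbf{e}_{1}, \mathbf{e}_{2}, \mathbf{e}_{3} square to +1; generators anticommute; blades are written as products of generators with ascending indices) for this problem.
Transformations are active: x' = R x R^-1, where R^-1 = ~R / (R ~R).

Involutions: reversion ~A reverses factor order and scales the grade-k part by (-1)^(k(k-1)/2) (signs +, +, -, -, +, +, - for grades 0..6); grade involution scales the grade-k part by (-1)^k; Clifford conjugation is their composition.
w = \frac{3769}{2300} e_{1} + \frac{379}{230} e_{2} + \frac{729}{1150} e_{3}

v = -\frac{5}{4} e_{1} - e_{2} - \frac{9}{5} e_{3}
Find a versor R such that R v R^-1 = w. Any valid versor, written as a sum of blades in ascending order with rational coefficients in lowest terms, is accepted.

Sketch: the shared square \frac{2321}{400} makes R = v + w = \frac{447}{1150} e_{1} + \frac{149}{230} e_{2} - \frac{1341}{1150} e_{3} the natural versor; its sandwich fixes that direction, negates (v - w)/2, and sends v to w.
Answer: \frac{447}{1150} e_{1} + \frac{149}{230} e_{2} - \frac{1341}{1150} e_{3}


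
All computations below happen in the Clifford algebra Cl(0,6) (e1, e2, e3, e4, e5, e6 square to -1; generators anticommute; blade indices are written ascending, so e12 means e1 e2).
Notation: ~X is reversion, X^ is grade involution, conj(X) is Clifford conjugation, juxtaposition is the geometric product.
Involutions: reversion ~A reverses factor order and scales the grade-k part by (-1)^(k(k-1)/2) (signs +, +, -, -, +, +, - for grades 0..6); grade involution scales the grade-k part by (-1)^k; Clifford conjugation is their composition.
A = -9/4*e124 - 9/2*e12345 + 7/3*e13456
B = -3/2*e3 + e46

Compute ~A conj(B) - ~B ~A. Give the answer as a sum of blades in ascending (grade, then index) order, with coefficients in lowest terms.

first term: 9/4*e126 - 7/3*e135 - 27/8*e1234 + 27/4*e1245 + 7/2*e1456 + 9/2*e12356
second term: -9/4*e126 - 7/3*e135 - 27/8*e1234 - 27/4*e1245 - 7/2*e1456 - 9/2*e12356
Answer: 9/2*e126 + 27/2*e1245 + 7*e1456 + 9*e12356


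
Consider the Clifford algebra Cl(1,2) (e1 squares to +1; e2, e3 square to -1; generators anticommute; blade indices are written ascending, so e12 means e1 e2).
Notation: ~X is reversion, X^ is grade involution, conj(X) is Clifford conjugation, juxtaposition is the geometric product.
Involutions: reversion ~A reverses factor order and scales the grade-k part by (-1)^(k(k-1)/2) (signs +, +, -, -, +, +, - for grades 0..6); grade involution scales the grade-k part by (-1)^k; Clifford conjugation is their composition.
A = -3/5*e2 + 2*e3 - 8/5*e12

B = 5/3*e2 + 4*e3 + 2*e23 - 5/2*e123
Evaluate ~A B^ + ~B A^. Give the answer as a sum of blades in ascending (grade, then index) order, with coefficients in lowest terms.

first term: 7 + 8/3*e1 + 4*e2 + 26/5*e3 - 5*e12 - 47/10*e13 + 86/15*e23 - 32/5*e123
second term: 7 - 8/3*e1 - 4*e2 - 26/5*e3 + 5*e12 + 47/10*e13 - 86/15*e23 - 32/5*e123
Answer: 14 - 64/5*e123


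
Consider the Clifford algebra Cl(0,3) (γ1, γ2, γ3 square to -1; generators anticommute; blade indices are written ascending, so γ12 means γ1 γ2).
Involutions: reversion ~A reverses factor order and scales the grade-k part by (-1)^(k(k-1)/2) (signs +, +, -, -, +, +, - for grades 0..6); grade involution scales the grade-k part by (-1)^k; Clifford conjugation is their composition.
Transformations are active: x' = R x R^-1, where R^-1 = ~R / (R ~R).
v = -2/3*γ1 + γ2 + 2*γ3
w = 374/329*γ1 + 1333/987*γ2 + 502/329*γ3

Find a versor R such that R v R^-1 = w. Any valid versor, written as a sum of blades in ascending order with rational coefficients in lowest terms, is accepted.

Key observation: q(v) = q(w) = -49/9 (sandwiches preserve the norm), so R = v + w = 464/987*γ1 + 2320/987*γ2 + 1160/329*γ3 works whenever it is invertible — the component of v along it is kept and (v - w)/2 reverses, sending v to w.
Answer: 464/987*γ1 + 2320/987*γ2 + 1160/329*γ3


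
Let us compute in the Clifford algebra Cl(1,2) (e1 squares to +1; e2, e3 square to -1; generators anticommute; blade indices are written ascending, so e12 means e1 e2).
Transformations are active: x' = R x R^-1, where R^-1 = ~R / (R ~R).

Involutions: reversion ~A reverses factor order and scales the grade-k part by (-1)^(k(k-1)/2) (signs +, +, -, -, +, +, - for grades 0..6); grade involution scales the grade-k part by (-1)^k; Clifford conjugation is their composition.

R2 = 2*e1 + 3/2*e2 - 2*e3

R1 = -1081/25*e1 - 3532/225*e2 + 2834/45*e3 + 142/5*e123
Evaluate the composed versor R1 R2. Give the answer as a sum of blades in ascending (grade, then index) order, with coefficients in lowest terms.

Distribute over the terms of R2 (each basis-blade product reordered to ascending indices, repeated generators contracted through their squares):
R1 (2*e1) = -2162/25 + 7064/225*e12 - 5668/45*e13 + 284/5*e23
R1 (3/2*e2) = 1766/75 - 3243/50*e12 + 213/5*e13 - 1417/15*e23
R1 (-2*e3) = 5668/45 + 284/5*e12 + 2162/25*e13 + 7064/225*e23
Summing the partial products and collecting blades:
Answer: 2836/45 + 10501/450*e12 + 703/225*e13 - 1411/225*e23


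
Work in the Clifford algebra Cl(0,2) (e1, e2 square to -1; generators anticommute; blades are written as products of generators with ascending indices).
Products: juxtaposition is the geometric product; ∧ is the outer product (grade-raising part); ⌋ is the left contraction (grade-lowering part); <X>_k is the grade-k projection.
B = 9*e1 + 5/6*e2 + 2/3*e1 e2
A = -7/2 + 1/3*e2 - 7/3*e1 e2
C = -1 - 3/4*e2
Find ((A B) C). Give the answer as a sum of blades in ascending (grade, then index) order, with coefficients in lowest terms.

step 1: 23/18 - 88/3*e1 - 287/12*e2 - 16/3*e1 e2
step 2: -2767/144 + 76/3*e1 + 551/24*e2 + 82/3*e1 e2
Answer: -2767/144 + 76/3*e1 + 551/24*e2 + 82/3*e1 e2


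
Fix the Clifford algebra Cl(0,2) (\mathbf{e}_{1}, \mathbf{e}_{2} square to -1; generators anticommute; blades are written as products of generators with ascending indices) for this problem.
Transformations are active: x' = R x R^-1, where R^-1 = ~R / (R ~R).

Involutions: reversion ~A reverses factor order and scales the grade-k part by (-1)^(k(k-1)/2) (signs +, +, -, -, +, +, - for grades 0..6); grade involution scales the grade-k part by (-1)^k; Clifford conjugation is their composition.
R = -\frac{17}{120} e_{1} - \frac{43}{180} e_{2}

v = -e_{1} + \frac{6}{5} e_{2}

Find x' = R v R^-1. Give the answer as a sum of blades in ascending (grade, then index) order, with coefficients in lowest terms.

~R = -\frac{17}{120} e_{1} - \frac{43}{180} e_{2}, and R ~R = -\frac{9997}{129600}, so R^-1 = ~R / (-\frac{9997}{129600}).
R v = \frac{29}{200} - \frac{92}{225} e_{1} e_{2}
Answer: \frac{76607}{49985} e_{1} - \frac{3018}{9997} e_{2}


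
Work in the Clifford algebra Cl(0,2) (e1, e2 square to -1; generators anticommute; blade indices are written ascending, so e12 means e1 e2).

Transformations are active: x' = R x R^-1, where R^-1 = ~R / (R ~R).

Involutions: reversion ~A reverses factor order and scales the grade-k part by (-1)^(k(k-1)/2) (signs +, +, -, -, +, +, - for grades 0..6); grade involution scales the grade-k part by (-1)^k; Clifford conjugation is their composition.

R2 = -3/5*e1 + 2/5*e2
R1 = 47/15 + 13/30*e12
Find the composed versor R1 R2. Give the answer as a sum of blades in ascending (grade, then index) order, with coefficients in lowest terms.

Distribute over the terms of R1 (each basis-blade product reordered to ascending indices, repeated generators contracted through their squares):
(47/15) R2 = -47/25*e1 + 94/75*e2
(13/30*e12) R2 = -13/75*e1 - 13/50*e2
Summing the partial products and collecting blades:
Answer: -154/75*e1 + 149/150*e2


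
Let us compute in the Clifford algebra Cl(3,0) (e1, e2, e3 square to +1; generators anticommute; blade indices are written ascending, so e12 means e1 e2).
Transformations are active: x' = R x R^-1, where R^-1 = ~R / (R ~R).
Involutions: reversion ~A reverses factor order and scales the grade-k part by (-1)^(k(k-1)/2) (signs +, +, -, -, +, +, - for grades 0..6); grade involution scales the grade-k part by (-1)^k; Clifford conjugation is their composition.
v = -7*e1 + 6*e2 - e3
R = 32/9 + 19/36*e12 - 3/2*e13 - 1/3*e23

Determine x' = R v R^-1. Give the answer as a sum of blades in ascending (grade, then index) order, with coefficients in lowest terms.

~R = 32/9 - 19/36*e12 + 3/2*e13 + 1/3*e23, and R ~R = 19805/1296, so R^-1 = ~R / (19805/1296).
R v = -182/9*e1 + 913/36*e2 - 217/18*e3 + 389/36*e123
Answer: -3357/1165*e1 + 1846/233*e2 - 4501/1165*e3


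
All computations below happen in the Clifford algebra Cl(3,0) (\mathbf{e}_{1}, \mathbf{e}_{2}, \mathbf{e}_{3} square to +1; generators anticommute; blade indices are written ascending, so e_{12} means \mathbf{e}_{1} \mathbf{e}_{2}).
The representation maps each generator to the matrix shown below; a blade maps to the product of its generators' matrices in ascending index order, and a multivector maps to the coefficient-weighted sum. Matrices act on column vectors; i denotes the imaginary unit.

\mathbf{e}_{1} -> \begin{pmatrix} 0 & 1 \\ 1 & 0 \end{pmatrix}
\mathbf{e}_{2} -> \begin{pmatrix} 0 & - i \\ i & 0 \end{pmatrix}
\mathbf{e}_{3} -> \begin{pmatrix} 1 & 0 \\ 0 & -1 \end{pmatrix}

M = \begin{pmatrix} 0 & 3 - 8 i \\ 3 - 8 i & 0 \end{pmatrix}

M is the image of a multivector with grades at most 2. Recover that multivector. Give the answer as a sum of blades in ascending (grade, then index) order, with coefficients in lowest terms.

Method: 1, rho(e_{1}), rho(e_{2}), rho(e_{3}) form a trace-orthogonal basis of the 2x2 complex matrices (tr(X Y) = 2 if X = Y, else 0), so M = m0*1 + m1*rho(e_{1}) + m2*rho(e_{2}) + m3*rho(e_{3}) with m0 = tr(M)/2 = 0, m1 = tr(M rho(e_{1}))/2 = 3 - 8 i, m2 = tr(M rho(e_{2}))/2 = 0, m3 = tr(M rho(e_{3}))/2 = 0.
Multiplying table entries, the bivector images are rho(e_{12}) = i*rho(e_{3}), rho(e_{13}) = -i*rho(e_{2}), rho(e_{23}) = i*rho(e_{1}); with real blade coefficients the real parts of m0..m3 are the coefficients of 1, e_{1}, e_{2}, e_{3} and the imaginary parts give the bivectors (e_{23}: Im m1, e_{13}: -Im m2, e_{12}: Im m3).
Answer: 3 e_{1} - 8 e_{23}


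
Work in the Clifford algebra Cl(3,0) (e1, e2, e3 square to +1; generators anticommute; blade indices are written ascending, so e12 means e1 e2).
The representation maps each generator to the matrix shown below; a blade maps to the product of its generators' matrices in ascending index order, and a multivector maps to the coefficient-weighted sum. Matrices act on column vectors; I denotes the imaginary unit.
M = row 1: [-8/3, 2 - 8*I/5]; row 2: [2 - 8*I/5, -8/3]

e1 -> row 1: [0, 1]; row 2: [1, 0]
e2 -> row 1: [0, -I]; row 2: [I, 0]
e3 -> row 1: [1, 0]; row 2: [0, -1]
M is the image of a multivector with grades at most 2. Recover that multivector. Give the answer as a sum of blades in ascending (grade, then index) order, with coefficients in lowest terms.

Method: 1, rho(e1), rho(e2), rho(e3) form a trace-orthogonal basis of the 2x2 complex matrices (tr(X Y) = 2 if X = Y, else 0), so M = m0*1 + m1*rho(e1) + m2*rho(e2) + m3*rho(e3) with m0 = tr(M)/2 = -8/3, m1 = tr(M rho(e1))/2 = 2 - 8*I/5, m2 = tr(M rho(e2))/2 = 0, m3 = tr(M rho(e3))/2 = 0.
Multiplying table entries, the bivector images are rho(e12) = I*rho(e3), rho(e13) = -I*rho(e2), rho(e23) = I*rho(e1); with real blade coefficients the real parts of m0..m3 are the coefficients of 1, e1, e2, e3 and the imaginary parts give the bivectors (e23: Im m1, e13: -Im m2, e12: Im m3).
Answer: -8/3 + 2*e1 - 8/5*e23


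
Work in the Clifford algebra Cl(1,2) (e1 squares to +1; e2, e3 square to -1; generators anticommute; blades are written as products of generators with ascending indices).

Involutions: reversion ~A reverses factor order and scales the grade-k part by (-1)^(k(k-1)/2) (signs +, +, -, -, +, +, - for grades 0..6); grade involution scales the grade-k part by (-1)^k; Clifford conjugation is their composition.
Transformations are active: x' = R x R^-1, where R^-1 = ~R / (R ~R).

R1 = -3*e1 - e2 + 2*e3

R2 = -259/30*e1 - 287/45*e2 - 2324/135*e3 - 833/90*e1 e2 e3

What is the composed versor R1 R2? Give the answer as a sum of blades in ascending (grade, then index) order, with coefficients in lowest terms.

Distribute over the terms of R1 (each basis-blade product reordered to ascending indices, repeated generators contracted through their squares):
(-3*e1) R2 = 259/10 + 287/15*e1 e2 + 2324/45*e1 e3 + 833/30*e2 e3
(-e2) R2 = -287/45 - 259/30*e1 e2 + 833/90*e1 e3 + 2324/135*e2 e3
(2*e3) R2 = 4648/135 + 833/45*e1 e2 + 259/15*e1 e3 + 574/45*e2 e3
Summing the partial products and collecting blades:
Answer: 14567/270 + 2611/90*e1 e2 + 469/6*e1 e3 + 15589/270*e2 e3


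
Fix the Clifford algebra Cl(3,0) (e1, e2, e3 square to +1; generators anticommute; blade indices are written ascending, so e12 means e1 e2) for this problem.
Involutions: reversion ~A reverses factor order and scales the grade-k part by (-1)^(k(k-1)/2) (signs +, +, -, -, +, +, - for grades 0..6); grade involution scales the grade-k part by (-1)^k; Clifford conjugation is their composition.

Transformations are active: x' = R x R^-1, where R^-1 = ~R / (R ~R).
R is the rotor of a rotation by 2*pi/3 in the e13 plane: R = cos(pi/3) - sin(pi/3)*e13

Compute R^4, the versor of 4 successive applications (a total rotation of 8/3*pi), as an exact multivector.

Half-angle bookkeeping: 4 applications in e13 add up to rotor phase 4*pi/3 = 4*pi/3, so R^4 = cos(4*pi/3) - sin(4*pi/3)*e13.
cos(4*pi/3) = -1/2 and sin(4*pi/3) = -sqrt(3)/2, so R^4 = -1/2 + sqrt(3)/2*e13. The net rotation is 2/3*pi (after discarding 1 full turn, each of which contributes a factor -1 to the rotor); the rotor keeps the half-angle phase exactly.
Answer: -1/2 + sqrt(3)/2*e13


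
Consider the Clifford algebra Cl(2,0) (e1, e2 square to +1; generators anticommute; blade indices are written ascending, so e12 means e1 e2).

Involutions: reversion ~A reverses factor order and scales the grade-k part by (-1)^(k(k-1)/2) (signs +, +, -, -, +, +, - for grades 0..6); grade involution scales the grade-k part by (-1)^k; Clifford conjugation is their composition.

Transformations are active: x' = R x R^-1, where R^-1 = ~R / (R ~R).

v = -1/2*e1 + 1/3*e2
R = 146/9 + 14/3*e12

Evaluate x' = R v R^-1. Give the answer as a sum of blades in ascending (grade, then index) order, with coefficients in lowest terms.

~R = 146/9 - 14/3*e12, and R ~R = 23080/81, so R^-1 = ~R / (23080/81).
R v = -59/9*e1 + 209/27*e2
Answer: -711/2885*e1 + 9487/17310*e2


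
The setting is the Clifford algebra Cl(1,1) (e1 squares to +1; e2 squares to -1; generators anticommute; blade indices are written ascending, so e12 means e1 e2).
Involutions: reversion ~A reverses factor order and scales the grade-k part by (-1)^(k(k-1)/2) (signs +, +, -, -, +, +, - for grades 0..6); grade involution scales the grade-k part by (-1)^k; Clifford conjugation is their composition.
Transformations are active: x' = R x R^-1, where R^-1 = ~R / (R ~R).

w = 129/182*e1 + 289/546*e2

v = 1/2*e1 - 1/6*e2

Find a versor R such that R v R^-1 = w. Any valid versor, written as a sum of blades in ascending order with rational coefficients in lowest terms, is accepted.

Reasoning: v^2 = w^2 = 2/9 since conjugation preserves the quadratic form; R = v + w = 110/91*e1 + 33/91*e2 is then valid when invertible, keeping its own part and reversing (v - w)/2.
Answer: 110/91*e1 + 33/91*e2


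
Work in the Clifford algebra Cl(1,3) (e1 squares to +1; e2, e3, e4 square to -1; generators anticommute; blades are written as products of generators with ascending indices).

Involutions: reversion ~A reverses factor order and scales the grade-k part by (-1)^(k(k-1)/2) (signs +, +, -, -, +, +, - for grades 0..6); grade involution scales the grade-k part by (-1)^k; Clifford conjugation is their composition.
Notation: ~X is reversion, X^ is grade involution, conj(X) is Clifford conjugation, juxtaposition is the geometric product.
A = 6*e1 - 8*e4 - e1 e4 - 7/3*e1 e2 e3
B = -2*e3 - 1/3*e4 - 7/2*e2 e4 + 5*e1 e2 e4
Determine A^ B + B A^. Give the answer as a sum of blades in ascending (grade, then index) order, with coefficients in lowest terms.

first term: 8/3 - 1/3*e1 - 23*e2 - 191/6*e1 e2 + 12*e1 e3 + 2*e1 e4 - 30*e2 e4 + 83/3*e3 e4 + 21*e1 e2 e4 - 61/6*e1 e3 e4 - 7/9*e1 e2 e3 e4
second term: 8/3 + 1/3*e1 + 33*e2 - 233/6*e1 e2 - 12*e1 e3 - 2*e1 e4 - 30*e2 e4 - 83/3*e3 e4 + 21*e1 e2 e4 + 37/6*e1 e3 e4 + 7/9*e1 e2 e3 e4
Answer: 16/3 + 10*e2 - 212/3*e1 e2 - 60*e2 e4 + 42*e1 e2 e4 - 4*e1 e3 e4


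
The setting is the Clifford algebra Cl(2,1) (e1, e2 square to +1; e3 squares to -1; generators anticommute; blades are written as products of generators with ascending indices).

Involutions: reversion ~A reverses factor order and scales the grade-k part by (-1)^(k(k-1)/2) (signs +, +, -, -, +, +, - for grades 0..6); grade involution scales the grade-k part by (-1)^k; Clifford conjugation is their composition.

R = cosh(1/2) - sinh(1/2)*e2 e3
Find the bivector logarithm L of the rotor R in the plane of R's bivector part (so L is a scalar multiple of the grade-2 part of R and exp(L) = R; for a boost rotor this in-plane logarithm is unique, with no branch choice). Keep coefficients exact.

The scalar part of R is cosh(1/2), giving the rapidity magnitude (cosh is even); the bivector part supplies orientation, its quotient by sinh of the rapidity is the plane, and L = rapidity * plane — unique in that plane, since flipping both signs leaves L unchanged.
Concretely: cosh(rapidity) = cosh(1/2) gives rapidity = ±1/2, and since rapidity/sinh(rapidity) is even the sign is immaterial: L = (rapidity/sinh(rapidity)) * <R>_2 = (1/(2*sinh(1/2))) * <R>_2.
Answer: -1/2*e2 e3


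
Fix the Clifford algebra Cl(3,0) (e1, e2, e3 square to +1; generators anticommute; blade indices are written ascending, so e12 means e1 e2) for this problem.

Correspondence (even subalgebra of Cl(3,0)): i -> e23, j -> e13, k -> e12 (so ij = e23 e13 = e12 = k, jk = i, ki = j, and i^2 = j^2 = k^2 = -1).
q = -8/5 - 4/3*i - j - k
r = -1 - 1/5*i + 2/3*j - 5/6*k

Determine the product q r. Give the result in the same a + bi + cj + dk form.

In blades: q = -8/5 - e12 - e13 - 4/3*e23, r = -1 - 5/6*e12 + 2/3*e13 - 1/5*e23.
Distribute q over r term by term (generator squares from the signature, products reordered to ascending indices): (-8/5)*r = 8/5 + 4/3*e12 - 16/15*e13 + 8/25*e23; (-e12)*r = -5/6 + e12 + 1/5*e13 + 2/3*e23; (-e13)*r = 2/3 - 1/5*e12 + e13 + 5/6*e23; (-4/3*e23)*r = -4/15 - 8/9*e12 - 10/9*e13 + 4/3*e23.
Sum: 7/6 + 56/45*e12 - 44/45*e13 + 473/150*e23; translating back through the correspondence:
Answer: 7/6 + 473/150*i - 44/45*j + 56/45*k


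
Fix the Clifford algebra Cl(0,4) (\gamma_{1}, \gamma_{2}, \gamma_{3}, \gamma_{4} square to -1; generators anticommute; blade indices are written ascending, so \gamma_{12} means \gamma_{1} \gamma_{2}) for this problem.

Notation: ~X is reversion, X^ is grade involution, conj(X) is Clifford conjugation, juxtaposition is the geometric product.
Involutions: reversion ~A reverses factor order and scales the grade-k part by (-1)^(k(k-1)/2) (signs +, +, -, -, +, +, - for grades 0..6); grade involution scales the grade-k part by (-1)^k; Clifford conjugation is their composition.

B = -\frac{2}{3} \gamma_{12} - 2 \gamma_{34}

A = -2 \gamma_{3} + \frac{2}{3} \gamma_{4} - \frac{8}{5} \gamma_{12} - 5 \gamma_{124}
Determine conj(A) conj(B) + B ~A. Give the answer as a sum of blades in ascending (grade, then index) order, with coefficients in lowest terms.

first term: -\frac{16}{15} - \frac{4}{3} \gamma_{3} - \frac{2}{3} \gamma_{4} - \frac{26}{3} \gamma_{123} - \frac{4}{9} \gamma_{124} + \frac{16}{5} \gamma_{1234}
second term: \frac{16}{15} + \frac{4}{3} \gamma_{3} + \frac{22}{3} \gamma_{4} + \frac{34}{3} \gamma_{123} - \frac{4}{9} \gamma_{124} - \frac{16}{5} \gamma_{1234}
Answer: \frac{20}{3} \gamma_{4} + \frac{8}{3} \gamma_{123} - \frac{8}{9} \gamma_{124}


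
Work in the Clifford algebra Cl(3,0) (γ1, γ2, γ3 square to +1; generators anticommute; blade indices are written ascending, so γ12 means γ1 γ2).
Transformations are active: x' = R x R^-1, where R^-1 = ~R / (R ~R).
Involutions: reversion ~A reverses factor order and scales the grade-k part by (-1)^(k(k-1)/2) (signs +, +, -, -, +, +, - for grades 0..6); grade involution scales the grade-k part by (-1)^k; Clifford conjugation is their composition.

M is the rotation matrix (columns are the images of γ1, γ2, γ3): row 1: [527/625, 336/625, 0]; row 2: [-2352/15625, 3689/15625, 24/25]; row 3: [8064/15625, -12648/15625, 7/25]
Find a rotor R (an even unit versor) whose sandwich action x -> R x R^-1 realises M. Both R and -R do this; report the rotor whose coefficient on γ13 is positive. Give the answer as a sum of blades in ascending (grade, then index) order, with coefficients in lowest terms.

Method: write R = a + b12*γ12 + b13*γ13 + b23*γ23 with a^2 + b12^2 + b13^2 + b23^2 = 1 (so R^-1 = ~R). Expanding the columns R e_j ~R gives tr M = 4a^2 - 1 and, from the antisymmetric part, M21 - M12 = -4a*b12, M13 - M31 = 4a*b13, M32 - M23 = -4a*b23.
Here tr M = 21239/15625, so a^2 = (1 + tr M)/4 = 9216/15625 and a = ±96/125. Taking a = 96/125: M21 - M12 = -10752/15625, M13 - M31 = -8064/15625, M32 - M23 = -27648/15625, giving b12 = 28/125, b13 = -21/125, b23 = 72/125, i.e. R = 96/125 + 28/125*γ12 - 21/125*γ13 + 72/125*γ23.
Its γ13 coefficient is negative, so report the other preimage -R.
Answer: -96/125 - 28/125*γ12 + 21/125*γ13 - 72/125*γ23. Why the constraint matters: R and -R act identically through the sandwich — M has trace 21239/15625 either way — so only the sign condition on γ13 picks one of the two preimages.


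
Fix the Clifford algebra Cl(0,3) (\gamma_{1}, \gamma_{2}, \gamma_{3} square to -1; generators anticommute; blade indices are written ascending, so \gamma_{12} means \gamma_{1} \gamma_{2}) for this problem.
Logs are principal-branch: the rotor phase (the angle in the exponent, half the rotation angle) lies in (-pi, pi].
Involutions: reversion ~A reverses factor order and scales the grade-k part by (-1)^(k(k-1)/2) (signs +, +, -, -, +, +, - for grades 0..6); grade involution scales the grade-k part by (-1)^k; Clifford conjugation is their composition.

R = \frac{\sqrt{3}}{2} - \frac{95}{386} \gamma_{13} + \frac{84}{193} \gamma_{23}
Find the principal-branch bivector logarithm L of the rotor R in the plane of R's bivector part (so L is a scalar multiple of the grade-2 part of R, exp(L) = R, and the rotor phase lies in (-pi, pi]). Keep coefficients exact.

The scalar part of R is \frac{\sqrt{3}}{2}, so the principal-branch rotor phase is pinned; divide the bivector part by its sine to get the unit plane — L is the phase times that plane.
Concretely: cos(phase) = \frac{\sqrt{3}}{2} gives phase = ±\frac{\pi}{6}, and since phase/sin(phase) is even the sign is immaterial: L = (phase/sin(phase)) * <R>_2 = (\frac{\pi}{3}) * <R>_2.
Answer: - \frac{95 \pi}{1158} \gamma_{13} + \frac{28 \pi}{193} \gamma_{23}


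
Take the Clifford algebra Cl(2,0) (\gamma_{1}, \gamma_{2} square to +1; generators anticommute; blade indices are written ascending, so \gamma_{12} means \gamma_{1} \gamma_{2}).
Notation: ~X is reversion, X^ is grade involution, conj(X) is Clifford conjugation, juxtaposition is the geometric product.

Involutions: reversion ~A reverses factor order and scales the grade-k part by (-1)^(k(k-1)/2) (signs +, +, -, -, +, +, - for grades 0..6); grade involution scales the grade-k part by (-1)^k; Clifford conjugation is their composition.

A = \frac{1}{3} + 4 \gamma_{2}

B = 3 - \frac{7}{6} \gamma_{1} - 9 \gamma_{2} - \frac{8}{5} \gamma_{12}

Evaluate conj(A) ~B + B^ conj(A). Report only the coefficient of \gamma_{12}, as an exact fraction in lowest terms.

first term: 37 + \frac{541}{90} \gamma_{1} - 15 \gamma_{2} - \frac{62}{15} \gamma_{12}
second term: -35 + \frac{611}{90} \gamma_{1} - 9 \gamma_{2} - \frac{26}{5} \gamma_{12}
Answer: -\frac{28}{3}


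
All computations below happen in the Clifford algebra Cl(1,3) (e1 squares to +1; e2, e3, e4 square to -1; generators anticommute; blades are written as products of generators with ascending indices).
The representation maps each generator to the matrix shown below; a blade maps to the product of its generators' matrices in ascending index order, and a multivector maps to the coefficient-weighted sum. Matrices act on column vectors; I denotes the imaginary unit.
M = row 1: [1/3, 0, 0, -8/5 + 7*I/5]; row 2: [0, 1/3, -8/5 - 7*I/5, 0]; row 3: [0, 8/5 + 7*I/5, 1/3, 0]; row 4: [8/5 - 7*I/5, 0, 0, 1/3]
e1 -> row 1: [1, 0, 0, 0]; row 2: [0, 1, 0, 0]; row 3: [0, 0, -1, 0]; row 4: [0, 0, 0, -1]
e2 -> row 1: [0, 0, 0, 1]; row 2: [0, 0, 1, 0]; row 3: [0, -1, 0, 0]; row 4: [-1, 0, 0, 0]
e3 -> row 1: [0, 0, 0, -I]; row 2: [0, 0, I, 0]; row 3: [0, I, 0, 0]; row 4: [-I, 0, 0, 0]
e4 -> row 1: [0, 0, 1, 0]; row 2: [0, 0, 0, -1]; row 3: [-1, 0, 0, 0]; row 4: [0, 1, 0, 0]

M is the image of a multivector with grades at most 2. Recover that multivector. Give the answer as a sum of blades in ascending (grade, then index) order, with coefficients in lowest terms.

Method: the blade images are trace-orthogonal — tr(rho(e_A) rho(e_B)^-1) = 4 if A = B and 0 otherwise — and rho(e_A)^-1 = (e_A)^2 * rho(e_A) with (e_A)^2 = +1 or -1, so the coefficient of e_A in the preimage is (e_A)^2 * tr(M rho(e_A))/4.
Nonzero projections over blades of grade <= 2: 1: (1)^2 = +1, tr(M 1) = 4/3, coefficient 1/3; e2: (e2)^2 = -1, tr(M rho(e2)) = 32/5, coefficient -8/5; e1 e3: (e1 e3)^2 = +1, tr(M rho(e1 e3)) = -28/5, coefficient -7/5. Every other blade of grade <= 2 projects to 0.
Answer: 1/3 - 8/5*e2 - 7/5*e1 e3


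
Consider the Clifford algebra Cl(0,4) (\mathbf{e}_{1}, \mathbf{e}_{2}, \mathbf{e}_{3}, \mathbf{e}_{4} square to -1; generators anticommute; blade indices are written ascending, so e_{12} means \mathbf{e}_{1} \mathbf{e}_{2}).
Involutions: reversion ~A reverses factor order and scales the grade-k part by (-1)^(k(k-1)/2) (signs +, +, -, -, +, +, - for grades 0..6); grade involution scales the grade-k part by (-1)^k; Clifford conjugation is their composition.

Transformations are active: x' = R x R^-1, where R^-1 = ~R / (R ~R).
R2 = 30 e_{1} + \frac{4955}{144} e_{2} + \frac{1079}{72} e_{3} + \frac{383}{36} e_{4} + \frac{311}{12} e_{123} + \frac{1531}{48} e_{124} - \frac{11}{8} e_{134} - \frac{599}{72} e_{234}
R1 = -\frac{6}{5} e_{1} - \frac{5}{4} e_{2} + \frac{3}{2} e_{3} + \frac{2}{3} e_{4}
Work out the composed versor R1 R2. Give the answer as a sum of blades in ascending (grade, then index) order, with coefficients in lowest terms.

Distribute over the terms of R1 (each basis-blade product reordered to ascending indices, repeated generators contracted through their squares):
(-\frac{6}{5} e_{1}) R2 = 36 - \frac{991}{24} e_{12} - \frac{1079}{60} e_{13} - \frac{383}{30} e_{14} + \frac{311}{10} e_{23} + \frac{1531}{40} e_{24} - \frac{33}{20} e_{34} + \frac{599}{60} e_{1234}
(-\frac{5}{4} e_{2}) R2 = \frac{24775}{576} + \frac{75}{2} e_{12} - \frac{1555}{48} e_{13} - \frac{7655}{192} e_{14} - \frac{5395}{288} e_{23} - \frac{1915}{144} e_{24} - \frac{2995}{288} e_{34} - \frac{55}{32} e_{1234}
(\frac{3}{2} e_{3}) R2 = -\frac{1079}{48} - \frac{311}{8} e_{12} - 45 e_{13} - \frac{33}{16} e_{14} - \frac{4955}{96} e_{23} - \frac{599}{48} e_{24} + \frac{383}{24} e_{34} + \frac{1531}{32} e_{1234}
(\frac{2}{3} e_{4}) R2 = -\frac{383}{54} - \frac{1531}{72} e_{12} + \frac{11}{12} e_{13} - 20 e_{14} + \frac{599}{108} e_{23} - \frac{4955}{216} e_{24} - \frac{1079}{108} e_{34} - \frac{311}{18} e_{1234}
Summing the partial products and collecting blades:
Answer: \frac{85433}{1728} - \frac{4603}{72} e_{12} - \frac{7557}{80} e_{13} - \frac{71711}{960} e_{14} - \frac{36397}{1080} e_{23} - \frac{5639}{540} e_{24} - \frac{26273}{4320} e_{34} + \frac{13979}{360} e_{1234}


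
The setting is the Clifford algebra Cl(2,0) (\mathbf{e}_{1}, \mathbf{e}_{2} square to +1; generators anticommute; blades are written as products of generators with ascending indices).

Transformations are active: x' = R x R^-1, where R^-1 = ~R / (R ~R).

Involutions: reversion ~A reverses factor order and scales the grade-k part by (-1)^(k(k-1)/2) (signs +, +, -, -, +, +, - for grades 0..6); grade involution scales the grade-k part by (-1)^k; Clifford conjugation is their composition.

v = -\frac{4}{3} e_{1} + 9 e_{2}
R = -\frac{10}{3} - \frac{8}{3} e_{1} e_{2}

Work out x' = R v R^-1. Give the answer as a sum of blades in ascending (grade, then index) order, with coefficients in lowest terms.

~R = -\frac{10}{3} + \frac{8}{3} e_{1} e_{2}, and R ~R = \frac{164}{9}, so R^-1 = ~R / (\frac{164}{9}).
R v = -\frac{176}{9} e_{1} - \frac{302}{9} e_{2}
Answer: \frac{348}{41} e_{1} + \frac{403}{123} e_{2}


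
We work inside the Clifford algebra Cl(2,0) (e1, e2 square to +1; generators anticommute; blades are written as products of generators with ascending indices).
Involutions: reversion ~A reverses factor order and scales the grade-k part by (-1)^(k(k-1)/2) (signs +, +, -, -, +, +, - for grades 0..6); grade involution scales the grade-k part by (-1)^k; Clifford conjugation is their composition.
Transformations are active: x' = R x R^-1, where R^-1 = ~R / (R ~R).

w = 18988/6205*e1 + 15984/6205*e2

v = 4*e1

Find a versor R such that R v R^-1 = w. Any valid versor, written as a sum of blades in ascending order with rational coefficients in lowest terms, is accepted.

R = v + w = 43808/6205*e1 + 15984/6205*e2 works: the equal norms (16) guarantee its sandwich swaps v into w.
Answer: 43808/6205*e1 + 15984/6205*e2


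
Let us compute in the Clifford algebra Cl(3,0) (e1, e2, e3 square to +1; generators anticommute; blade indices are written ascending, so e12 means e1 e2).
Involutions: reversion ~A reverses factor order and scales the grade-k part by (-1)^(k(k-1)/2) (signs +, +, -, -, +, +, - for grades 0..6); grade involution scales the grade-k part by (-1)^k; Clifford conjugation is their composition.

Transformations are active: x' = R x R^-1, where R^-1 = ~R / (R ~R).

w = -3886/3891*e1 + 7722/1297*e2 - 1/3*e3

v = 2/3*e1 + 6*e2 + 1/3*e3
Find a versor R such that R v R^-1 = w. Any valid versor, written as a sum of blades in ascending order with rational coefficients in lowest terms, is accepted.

The midline construction: v and w both square to 329/9, so reflecting in their sum -1292/3891*e1 + 15504/1297*e2 exchanges them.
Answer: -1292/3891*e1 + 15504/1297*e2


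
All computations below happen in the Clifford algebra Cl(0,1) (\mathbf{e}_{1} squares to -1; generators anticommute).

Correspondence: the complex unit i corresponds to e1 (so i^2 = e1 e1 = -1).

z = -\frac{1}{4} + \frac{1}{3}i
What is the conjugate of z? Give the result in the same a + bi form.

In blades: z = -\frac{1}{4} + \frac{1}{3} e_{1}.
Conjugation here is Clifford conjugation: the scalar is fixed and the grade-1 and grade-2 blades all flip sign, giving -\frac{1}{4} - \frac{1}{3} e_{1}; translating back:
Answer: -\frac{1}{4} - \frac{1}{3}i


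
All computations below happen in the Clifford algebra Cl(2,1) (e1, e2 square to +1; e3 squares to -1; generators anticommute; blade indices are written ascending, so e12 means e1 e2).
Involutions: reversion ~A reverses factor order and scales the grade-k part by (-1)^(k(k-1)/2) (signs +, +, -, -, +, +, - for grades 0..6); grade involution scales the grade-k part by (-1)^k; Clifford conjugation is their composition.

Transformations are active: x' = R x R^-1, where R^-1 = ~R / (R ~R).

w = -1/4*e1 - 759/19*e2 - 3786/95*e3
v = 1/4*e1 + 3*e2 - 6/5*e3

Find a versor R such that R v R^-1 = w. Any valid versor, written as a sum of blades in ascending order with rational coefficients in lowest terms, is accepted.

Why this works: both vectors square to 3049/400, so q(v) = q(w) and R = v + w = -702/19*e2 - 780/19*e3 carries v to w — its own direction survives, the complement (v - w)/2 flips.
Answer: -702/19*e2 - 780/19*e3


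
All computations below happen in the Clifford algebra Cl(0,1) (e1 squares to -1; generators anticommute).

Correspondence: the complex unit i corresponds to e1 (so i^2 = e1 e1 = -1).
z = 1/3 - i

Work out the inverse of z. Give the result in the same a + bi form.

In blades: z = 1/3 - e1.
With qbar = 1/3 + e1 (scalar fixed, mapped units negated), z qbar = 10/9 (the sum of squared coefficients), so z^-1 = qbar / (10/9) = 3/10 + 9/10*e1; translating back:
Answer: 3/10 + 9/10*i


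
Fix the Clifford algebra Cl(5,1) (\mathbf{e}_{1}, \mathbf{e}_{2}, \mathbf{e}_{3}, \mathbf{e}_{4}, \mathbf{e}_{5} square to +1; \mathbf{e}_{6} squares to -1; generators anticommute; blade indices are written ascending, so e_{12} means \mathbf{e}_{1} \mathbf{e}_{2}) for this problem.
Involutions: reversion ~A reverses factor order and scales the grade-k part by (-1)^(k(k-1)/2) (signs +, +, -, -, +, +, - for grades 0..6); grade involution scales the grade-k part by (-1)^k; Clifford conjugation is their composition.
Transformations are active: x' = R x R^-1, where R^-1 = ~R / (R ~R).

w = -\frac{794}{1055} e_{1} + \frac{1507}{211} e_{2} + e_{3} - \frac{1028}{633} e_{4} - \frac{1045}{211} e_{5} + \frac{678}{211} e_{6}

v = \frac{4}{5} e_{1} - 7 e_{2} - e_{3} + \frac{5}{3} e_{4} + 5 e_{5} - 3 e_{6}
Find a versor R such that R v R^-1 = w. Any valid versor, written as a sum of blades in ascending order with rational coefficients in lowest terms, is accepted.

Equal squares first: v^2 = w^2 = \frac{15619}{225}. Then v + w = \frac{10}{211} e_{1} + \frac{30}{211} e_{2} + \frac{9}{211} e_{4} + \frac{10}{211} e_{5} + \frac{45}{211} e_{6} is a versor taking v to w, provided it is invertible.
Answer: \frac{10}{211} e_{1} + \frac{30}{211} e_{2} + \frac{9}{211} e_{4} + \frac{10}{211} e_{5} + \frac{45}{211} e_{6}


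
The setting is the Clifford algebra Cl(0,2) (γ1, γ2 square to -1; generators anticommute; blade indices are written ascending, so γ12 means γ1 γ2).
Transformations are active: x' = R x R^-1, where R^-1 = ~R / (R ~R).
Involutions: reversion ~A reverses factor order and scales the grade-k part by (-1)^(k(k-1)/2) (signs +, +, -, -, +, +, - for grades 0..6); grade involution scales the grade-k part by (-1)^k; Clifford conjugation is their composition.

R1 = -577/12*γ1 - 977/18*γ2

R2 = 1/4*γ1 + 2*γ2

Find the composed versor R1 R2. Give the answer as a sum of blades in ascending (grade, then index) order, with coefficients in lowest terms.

Distribute over the terms of R1 (each basis-blade product reordered to ascending indices, repeated generators contracted through their squares):
(-577/12*γ1) R2 = 577/48 - 577/6*γ12
(-977/18*γ2) R2 = 977/9 + 977/72*γ12
Summing the partial products and collecting blades:
Answer: 17363/144 - 5947/72*γ12


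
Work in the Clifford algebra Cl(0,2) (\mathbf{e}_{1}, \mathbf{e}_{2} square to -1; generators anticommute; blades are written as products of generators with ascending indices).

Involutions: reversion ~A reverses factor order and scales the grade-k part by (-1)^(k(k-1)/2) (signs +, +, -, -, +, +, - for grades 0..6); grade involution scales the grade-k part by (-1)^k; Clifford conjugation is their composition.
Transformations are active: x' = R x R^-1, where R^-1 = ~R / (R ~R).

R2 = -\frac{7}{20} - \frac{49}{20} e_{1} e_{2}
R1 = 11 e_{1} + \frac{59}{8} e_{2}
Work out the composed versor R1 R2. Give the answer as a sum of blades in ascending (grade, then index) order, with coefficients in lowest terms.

Distribute over the terms of R1 (each basis-blade product reordered to ascending indices, repeated generators contracted through their squares):
(11 e_{1}) R2 = -\frac{77}{20} e_{1} + \frac{539}{20} e_{2}
(\frac{59}{8} e_{2}) R2 = -\frac{2891}{160} e_{1} - \frac{413}{160} e_{2}
Summing the partial products and collecting blades:
Answer: -\frac{3507}{160} e_{1} + \frac{3899}{160} e_{2}


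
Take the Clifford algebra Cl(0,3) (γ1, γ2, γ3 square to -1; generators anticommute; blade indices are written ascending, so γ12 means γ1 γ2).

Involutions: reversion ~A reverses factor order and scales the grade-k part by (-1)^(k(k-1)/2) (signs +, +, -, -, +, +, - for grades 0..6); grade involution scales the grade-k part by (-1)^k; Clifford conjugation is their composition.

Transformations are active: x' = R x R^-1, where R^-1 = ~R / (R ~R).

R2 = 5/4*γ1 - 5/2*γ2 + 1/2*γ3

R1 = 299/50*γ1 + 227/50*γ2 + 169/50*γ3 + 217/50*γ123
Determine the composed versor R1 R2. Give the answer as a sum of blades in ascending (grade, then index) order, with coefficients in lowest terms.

Distribute over the terms of R2 (each basis-blade product reordered to ascending indices, repeated generators contracted through their squares):
R1 (5/4*γ1) = -299/40 - 227/40*γ12 - 169/40*γ13 - 217/40*γ23
R1 (-5/2*γ2) = 227/20 - 299/20*γ12 - 217/20*γ13 + 169/20*γ23
R1 (1/2*γ3) = -169/100 - 217/100*γ12 + 299/100*γ13 + 227/100*γ23
Summing the partial products and collecting blades:
Answer: 437/200 - 4559/200*γ12 - 2417/200*γ13 + 1059/200*γ23
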